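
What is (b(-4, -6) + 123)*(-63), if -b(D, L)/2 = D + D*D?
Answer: -6237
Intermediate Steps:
b(D, L) = -2*D - 2*D² (b(D, L) = -2*(D + D*D) = -2*(D + D²) = -2*D - 2*D²)
(b(-4, -6) + 123)*(-63) = (-2*(-4)*(1 - 4) + 123)*(-63) = (-2*(-4)*(-3) + 123)*(-63) = (-24 + 123)*(-63) = 99*(-63) = -6237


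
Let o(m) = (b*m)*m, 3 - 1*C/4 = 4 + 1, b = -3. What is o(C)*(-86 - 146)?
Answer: 44544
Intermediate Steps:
C = -8 (C = 12 - 4*(4 + 1) = 12 - 4*5 = 12 - 20 = -8)
o(m) = -3*m² (o(m) = (-3*m)*m = -3*m²)
o(C)*(-86 - 146) = (-3*(-8)²)*(-86 - 146) = -3*64*(-232) = -192*(-232) = 44544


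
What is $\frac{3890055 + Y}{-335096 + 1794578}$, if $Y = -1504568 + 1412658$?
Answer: $\frac{3798145}{1459482} \approx 2.6024$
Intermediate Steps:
$Y = -91910$
$\frac{3890055 + Y}{-335096 + 1794578} = \frac{3890055 - 91910}{-335096 + 1794578} = \frac{3798145}{1459482}$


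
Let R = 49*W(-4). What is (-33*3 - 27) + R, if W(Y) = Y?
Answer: -322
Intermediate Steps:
R = -196 (R = 49*(-4) = -196)
(-33*3 - 27) + R = (-33*3 - 27) - 196 = (-99 - 27) - 196 = -126 - 196 = -322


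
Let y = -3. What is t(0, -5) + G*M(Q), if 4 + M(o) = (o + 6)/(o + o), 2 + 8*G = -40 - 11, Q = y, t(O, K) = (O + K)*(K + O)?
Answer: 877/16 ≈ 54.813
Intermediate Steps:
t(O, K) = (K + O)² (t(O, K) = (K + O)*(K + O) = (K + O)²)
Q = -3
G = -53/8 (G = -¼ + (-40 - 11)/8 = -¼ + (⅛)*(-51) = -¼ - 51/8 = -53/8 ≈ -6.6250)
M(o) = -4 + (6 + o)/(2*o) (M(o) = -4 + (o + 6)/(o + o) = -4 + (6 + o)/((2*o)) = -4 + (6 + o)*(1/(2*o)) = -4 + (6 + o)/(2*o))
t(0, -5) + G*M(Q) = (-5 + 0)² - 53*(-7/2 + 3/(-3))/8 = (-5)² - 53*(-7/2 + 3*(-⅓))/8 = 25 - 53*(-7/2 - 1)/8 = 25 - 53/8*(-9/2) = 25 + 477/16 = 877/16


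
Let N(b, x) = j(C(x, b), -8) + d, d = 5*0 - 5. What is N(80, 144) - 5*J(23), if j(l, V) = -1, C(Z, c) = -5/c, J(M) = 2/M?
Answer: -148/23 ≈ -6.4348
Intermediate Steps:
d = -5 (d = 0 - 5 = -5)
N(b, x) = -6 (N(b, x) = -1 - 5 = -6)
N(80, 144) - 5*J(23) = -6 - 5*2/23 = -6 - 1*10/23 = -6 - 10/23 = -148/23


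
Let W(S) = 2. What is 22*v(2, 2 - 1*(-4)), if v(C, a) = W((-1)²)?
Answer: 44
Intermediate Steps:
v(C, a) = 2
22*v(2, 2 - 1*(-4)) = 22*2 = 44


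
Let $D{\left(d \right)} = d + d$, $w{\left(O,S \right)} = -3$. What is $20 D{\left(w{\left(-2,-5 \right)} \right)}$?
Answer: $-120$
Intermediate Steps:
$D{\left(d \right)} = 2 d$
$20 D{\left(w{\left(-2,-5 \right)} \right)} = 20 \cdot 2 \left(-3\right) = 20 \left(-6\right) = -120$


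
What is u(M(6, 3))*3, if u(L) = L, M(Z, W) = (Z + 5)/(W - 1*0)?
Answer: 11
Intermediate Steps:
M(Z, W) = (5 + Z)/W (M(Z, W) = (5 + Z)/(W + 0) = (5 + Z)/W)
u(M(6, 3))*3 = ((5 + 6)/3)*3 = ((⅓)*11)*3 = (11/3)*3 = 11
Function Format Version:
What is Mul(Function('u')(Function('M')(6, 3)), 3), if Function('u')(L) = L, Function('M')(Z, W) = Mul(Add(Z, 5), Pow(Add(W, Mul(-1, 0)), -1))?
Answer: 11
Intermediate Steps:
Function('M')(Z, W) = Mul(Pow(W, -1), Add(5, Z)) (Function('M')(Z, W) = Mul(Add(5, Z), Pow(Add(W, 0), -1)) = Mul(Add(5, Z), Pow(W, -1)) = Mul(Pow(W, -1), Add(5, Z)))
Mul(Function('u')(Function('M')(6, 3)), 3) = Mul(Mul(Pow(3, -1), Add(5, 6)), 3) = Mul(Mul(Rational(1, 3), 11), 3) = Mul(Rational(11, 3), 3) = 11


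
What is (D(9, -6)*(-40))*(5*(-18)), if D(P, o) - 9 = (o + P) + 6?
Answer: 64800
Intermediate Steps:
D(P, o) = 15 + P + o (D(P, o) = 9 + ((o + P) + 6) = 9 + ((P + o) + 6) = 9 + (6 + P + o) = 15 + P + o)
(D(9, -6)*(-40))*(5*(-18)) = ((15 + 9 - 6)*(-40))*(5*(-18)) = (18*(-40))*(-90) = -720*(-90) = 64800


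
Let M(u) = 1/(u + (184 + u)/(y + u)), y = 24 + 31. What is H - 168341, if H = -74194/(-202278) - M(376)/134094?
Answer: -123753923594139044639/735139943553552 ≈ -1.6834e+5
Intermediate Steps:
y = 55
M(u) = 1/(u + (184 + u)/(55 + u))
H = 269643609452593/735139943553552 (H = -74194/(-202278) - (55 + 376)/(184 + 376² + 56*376)/134094 = -74194*(-1/202278) - 431/(184 + 141376 + 21056)*(1/134094) = 37097/101139 - 431/162616*(1/134094) = 37097/101139 - 1*431/162616*(1/134094) = 37097/101139 - 431/162616*1/134094 = 37097/101139 - 431/21805829904 = 269643609452593/735139943553552 ≈ 0.36679)
H - 168341 = 269643609452593/735139943553552 - 168341 = -123753923594139044639/735139943553552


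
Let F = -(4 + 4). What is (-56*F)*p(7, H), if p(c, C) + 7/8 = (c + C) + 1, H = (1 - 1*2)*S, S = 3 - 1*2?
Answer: 2744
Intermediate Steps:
S = 1 (S = 3 - 2 = 1)
F = -8 (F = -1*8 = -8)
H = -1 (H = (1 - 1*2)*1 = (1 - 2)*1 = -1*1 = -1)
p(c, C) = ⅛ + C + c (p(c, C) = -7/8 + ((c + C) + 1) = -7/8 + ((C + c) + 1) = -7/8 + (1 + C + c) = ⅛ + C + c)
(-56*F)*p(7, H) = (-56*(-8))*(⅛ - 1 + 7) = 448*(49/8) = 2744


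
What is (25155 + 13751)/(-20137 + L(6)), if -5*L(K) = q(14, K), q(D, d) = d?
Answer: -194530/100691 ≈ -1.9319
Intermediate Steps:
L(K) = -K/5
(25155 + 13751)/(-20137 + L(6)) = (25155 + 13751)/(-20137 - ⅕*6) = 38906/(-20137 - 6/5) = 38906/(-100691/5) = 38906*(-5/100691) = -194530/100691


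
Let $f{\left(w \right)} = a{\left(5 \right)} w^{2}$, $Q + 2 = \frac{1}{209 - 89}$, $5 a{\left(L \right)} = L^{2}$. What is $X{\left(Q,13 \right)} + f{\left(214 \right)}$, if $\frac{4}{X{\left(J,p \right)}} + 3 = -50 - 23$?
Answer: $\frac{4350619}{19} \approx 2.2898 \cdot 10^{5}$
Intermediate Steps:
$a{\left(L \right)} = \frac{L^{2}}{5}$
$Q = - \frac{239}{120}$ ($Q = -2 + \frac{1}{209 - 89} = -2 + \frac{1}{120} = - \frac{239}{120} \approx -1.9917$)
$X{\left(J,p \right)} = - \frac{1}{19}$ ($X{\left(J,p \right)} = \frac{4}{-3 - 73} = \frac{4}{-76} = 4 \left(- \frac{1}{76}\right) = - \frac{1}{19}$)
$f{\left(w \right)} = 5 w^{2}$ ($f{\left(w \right)} = \frac{5^{2}}{5} w^{2} = \frac{1}{5} \cdot 25 w^{2} = 5 w^{2}$)
$X{\left(Q,13 \right)} + f{\left(214 \right)} = - \frac{1}{19} + 5 \cdot 214^{2} = - \frac{1}{19} + 5 \cdot 45796 = - \frac{1}{19} + 228980 = \frac{4350619}{19}$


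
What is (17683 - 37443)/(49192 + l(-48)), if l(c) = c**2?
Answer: -2470/6437 ≈ -0.38372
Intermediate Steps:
(17683 - 37443)/(49192 + l(-48)) = (17683 - 37443)/(49192 + (-48)**2) = -19760/(49192 + 2304) = -19760/51496 = -19760*1/51496 = -2470/6437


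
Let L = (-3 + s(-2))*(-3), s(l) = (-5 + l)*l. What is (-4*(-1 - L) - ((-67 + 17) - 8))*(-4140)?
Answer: 289800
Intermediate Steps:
s(l) = l*(-5 + l)
L = -33 (L = (-3 - 2*(-5 - 2))*(-3) = (-3 - 2*(-7))*(-3) = (-3 + 14)*(-3) = 11*(-3) = -33)
(-4*(-1 - L) - ((-67 + 17) - 8))*(-4140) = (-4*(-1 - 1*(-33)) - ((-67 + 17) - 8))*(-4140) = (-4*(-1 + 33) - (-50 - 8))*(-4140) = (-4*32 - 1*(-58))*(-4140) = (-128 + 58)*(-4140) = -70*(-4140) = 289800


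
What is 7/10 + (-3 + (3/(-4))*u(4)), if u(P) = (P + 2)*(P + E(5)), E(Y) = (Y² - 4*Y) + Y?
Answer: -653/10 ≈ -65.300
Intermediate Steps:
E(Y) = Y² - 3*Y
u(P) = (2 + P)*(10 + P) (u(P) = (P + 2)*(P + 5*(-3 + 5)) = (2 + P)*(P + 5*2) = (2 + P)*(P + 10) = (2 + P)*(10 + P))
7/10 + (-3 + (3/(-4))*u(4)) = 7/10 + (-3 + (3/(-4))*(20 + 4² + 12*4)) = (⅒)*7 + (-3 + (3*(-¼))*(20 + 16 + 48)) = 7/10 + (-3 - ¾*84) = 7/10 + (-3 - 63) = 7/10 - 66 = -653/10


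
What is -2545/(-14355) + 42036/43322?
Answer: 71368127/62188731 ≈ 1.1476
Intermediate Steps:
-2545/(-14355) + 42036/43322 = -2545*(-1/14355) + 42036*(1/43322) = 509/2871 + 21018/21661 = 71368127/62188731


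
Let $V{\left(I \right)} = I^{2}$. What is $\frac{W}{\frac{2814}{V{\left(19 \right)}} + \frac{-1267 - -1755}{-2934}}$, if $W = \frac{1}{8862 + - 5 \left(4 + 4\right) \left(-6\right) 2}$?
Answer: $\frac{58843}{4193576052} \approx 1.4032 \cdot 10^{-5}$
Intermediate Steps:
$W = \frac{1}{9342}$ ($W = \frac{1}{8862 + \left(-5\right) 8 \left(-6\right) 2} = \frac{1}{8862 + \left(-40\right) \left(-6\right) 2} = \frac{1}{8862 + 240 \cdot 2} = \frac{1}{8862 + 480} = \frac{1}{9342} \approx 0.00010704$)
$\frac{W}{\frac{2814}{V{\left(19 \right)}} + \frac{-1267 - -1755}{-2934}} = \frac{1}{9342 \left(\frac{2814}{19^{2}} + \frac{-1267 - -1755}{-2934}\right)} = \frac{1}{9342 \left(\frac{2814}{361} + \left(-1267 + 1755\right) \left(- \frac{1}{2934}\right)\right)} = \frac{1}{9342 \left(2814 \cdot \frac{1}{361} + 488 \left(- \frac{1}{2934}\right)\right)} = \frac{1}{9342 \left(\frac{2814}{361} - \frac{244}{1467}\right)} = \frac{1}{9342 \cdot \frac{4040054}{529587}} = \frac{1}{9342} \cdot \frac{529587}{4040054} = \frac{58843}{4193576052}$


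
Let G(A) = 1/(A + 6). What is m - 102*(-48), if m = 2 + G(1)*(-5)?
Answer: 34281/7 ≈ 4897.3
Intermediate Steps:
G(A) = 1/(6 + A)
m = 9/7 (m = 2 - 5/(6 + 1) = 2 - 5/7 = 9/7 ≈ 1.2857)
m - 102*(-48) = 9/7 - 102*(-48) = 9/7 + 4896 = 34281/7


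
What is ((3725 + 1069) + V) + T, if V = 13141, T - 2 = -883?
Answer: 17054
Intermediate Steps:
T = -881 (T = 2 - 883 = -881)
((3725 + 1069) + V) + T = ((3725 + 1069) + 13141) - 881 = (4794 + 13141) - 881 = 17935 - 881 = 17054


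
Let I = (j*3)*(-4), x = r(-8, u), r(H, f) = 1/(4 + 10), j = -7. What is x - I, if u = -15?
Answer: -1175/14 ≈ -83.929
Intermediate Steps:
r(H, f) = 1/14
x = 1/14 ≈ 0.071429
I = 84 (I = -7*3*(-4) = -21*(-4) = 84)
x - I = 1/14 - 1*84 = 1/14 - 84 = -1175/14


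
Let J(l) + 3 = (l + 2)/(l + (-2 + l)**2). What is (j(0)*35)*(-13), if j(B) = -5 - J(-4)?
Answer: 14105/16 ≈ 881.56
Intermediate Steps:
J(l) = -3 + (2 + l)/(l + (-2 + l)**2) (J(l) = -3 + (l + 2)/(l + (-2 + l)**2) = -3 + (2 + l)/(l + (-2 + l)**2))
j(B) = -31/16 (j(B) = -5 - (2 - 3*(-2 - 4)**2 - 2*(-4))/(-4 + (-2 - 4)**2) = -5 - (2 - 3*(-6)**2 + 8)/(-4 + (-6)**2) = -5 - (2 - 3*36 + 8)/(-4 + 36) = -5 - (2 - 108 + 8)/32 = -5 - (-98)/32 = -5 - 1*(-49/16) = -5 + 49/16 = -31/16)
(j(0)*35)*(-13) = -31/16*35*(-13) = -1085/16*(-13) = 14105/16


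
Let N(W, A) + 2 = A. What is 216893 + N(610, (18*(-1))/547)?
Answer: 118639359/547 ≈ 2.1689e+5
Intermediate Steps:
N(W, A) = -2 + A
216893 + N(610, (18*(-1))/547) = 216893 + (-2 + (18*(-1))/547) = 216893 + (-2 - 18*1/547) = 216893 + (-2 - 18/547) = 216893 - 1112/547 = 118639359/547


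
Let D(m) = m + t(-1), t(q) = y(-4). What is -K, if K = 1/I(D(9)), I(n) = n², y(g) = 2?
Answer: -1/121 ≈ -0.0082645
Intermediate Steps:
t(q) = 2
D(m) = 2 + m (D(m) = m + 2 = 2 + m)
K = 1/121 (K = 1/((2 + 9)²) = 1/(11²) = 1/121 ≈ 0.0082645)
-K = -1*1/121 = -1/121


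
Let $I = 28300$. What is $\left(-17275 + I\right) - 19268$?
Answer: $-8243$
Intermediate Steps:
$\left(-17275 + I\right) - 19268 = \left(-17275 + 28300\right) - 19268 = 11025 - 19268 = -8243$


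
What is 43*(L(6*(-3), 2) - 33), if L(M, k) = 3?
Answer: -1290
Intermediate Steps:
43*(L(6*(-3), 2) - 33) = 43*(3 - 33) = 43*(-30) = -1290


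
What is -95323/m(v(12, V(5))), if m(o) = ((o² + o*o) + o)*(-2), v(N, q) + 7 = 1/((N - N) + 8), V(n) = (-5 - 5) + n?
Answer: 1525168/2805 ≈ 543.73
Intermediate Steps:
V(n) = -10 + n
v(N, q) = -55/8 (v(N, q) = -7 + 1/((N - N) + 8) = -7 + 1/(0 + 8) = -7 + 1/8 = -7 + ⅛ = -55/8)
m(o) = -4*o² - 2*o (m(o) = ((o² + o²) + o)*(-2) = (2*o² + o)*(-2) = (o + 2*o²)*(-2) = -4*o² - 2*o)
-95323/m(v(12, V(5))) = -95323*4/(55*(1 + 2*(-55/8))) = -95323*4/(55*(1 - 55/4)) = -95323/((-2*(-55/8)*(-51/4))) = -95323/(-2805/16) = -95323*(-16/2805) = 1525168/2805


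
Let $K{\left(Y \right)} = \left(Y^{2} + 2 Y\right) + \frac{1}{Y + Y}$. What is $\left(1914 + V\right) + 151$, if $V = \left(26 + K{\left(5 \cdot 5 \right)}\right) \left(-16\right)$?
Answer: $- \frac{228783}{25} \approx -9151.3$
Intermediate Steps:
$K{\left(Y \right)} = Y^{2} + \frac{1}{2 Y} + 2 Y$ ($K{\left(Y \right)} = \left(Y^{2} + 2 Y\right) + \frac{1}{2 Y} = Y^{2} + \frac{1}{2 Y} + 2 Y$)
$V = - \frac{280408}{25}$ ($V = \left(26 + \left(\left(5 \cdot 5\right)^{2} + \frac{1}{2 \cdot 5 \cdot 5} + 2 \cdot 5 \cdot 5\right)\right) \left(-16\right) = \left(26 + \left(25^{2} + \frac{1}{2 \cdot 25} + 2 \cdot 25\right)\right) \left(-16\right) = \left(26 + \left(625 + \frac{1}{2} \cdot \frac{1}{25} + 50\right)\right) \left(-16\right) = \left(26 + \left(625 + \frac{1}{50} + 50\right)\right) \left(-16\right) = \left(26 + \frac{33751}{50}\right) \left(-16\right) = \frac{35051}{50} \left(-16\right) = - \frac{280408}{25} \approx -11216.0$)
$\left(1914 + V\right) + 151 = \left(1914 - \frac{280408}{25}\right) + 151 = - \frac{232558}{25} + 151 = - \frac{228783}{25}$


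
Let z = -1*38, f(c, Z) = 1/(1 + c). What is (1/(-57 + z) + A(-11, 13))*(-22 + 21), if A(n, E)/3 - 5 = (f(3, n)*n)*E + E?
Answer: 20239/380 ≈ 53.260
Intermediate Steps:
z = -38
A(n, E) = 15 + 3*E + 3*E*n/4 (A(n, E) = 15 + 3*((n/(1 + 3))*E + E) = 15 + 3*((n/4)*E + E) = 15 + 3*(E*n/4 + E) = 15 + 3*(E + E*n/4) = 15 + (3*E + 3*E*n/4) = 15 + 3*E + 3*E*n/4)
(1/(-57 + z) + A(-11, 13))*(-22 + 21) = (1/(-57 - 38) + (15 + 3*13 + (¾)*13*(-11)))*(-22 + 21) = (1/(-95) + (15 + 39 - 429/4))*(-1) = (-1/95 - 213/4)*(-1) = -20239/380*(-1) = 20239/380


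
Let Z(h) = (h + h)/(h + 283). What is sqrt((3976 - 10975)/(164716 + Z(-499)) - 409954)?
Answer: 5*I*sqrt(5189656511384122558)/17789827 ≈ 640.28*I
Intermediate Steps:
Z(h) = 2*h/(283 + h) (Z(h) = (2*h)/(283 + h) = 2*h/(283 + h))
sqrt((3976 - 10975)/(164716 + Z(-499)) - 409954) = sqrt((3976 - 10975)/(164716 + 2*(-499)/(283 - 499)) - 409954) = sqrt(-6999/(164716 + 2*(-499)/(-216)) - 409954) = sqrt(-6999/(164716 + 2*(-499)*(-1/216)) - 409954) = sqrt(-6999/(164716 + 499/108) - 409954) = sqrt(-6999/17789827/108 - 409954) = sqrt(-6999*108/17789827 - 409954) = sqrt(-755892/17789827 - 409954) = sqrt(-7293011493850/17789827) = 5*I*sqrt(5189656511384122558)/17789827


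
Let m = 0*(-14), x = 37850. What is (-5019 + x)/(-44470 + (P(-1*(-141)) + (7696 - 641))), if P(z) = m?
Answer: -32831/37415 ≈ -0.87748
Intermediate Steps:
m = 0
P(z) = 0
(-5019 + x)/(-44470 + (P(-1*(-141)) + (7696 - 641))) = (-5019 + 37850)/(-44470 + (0 + (7696 - 641))) = 32831/(-44470 + (0 + 7055)) = 32831/(-44470 + 7055) = 32831/(-37415) = 32831*(-1/37415) = -32831/37415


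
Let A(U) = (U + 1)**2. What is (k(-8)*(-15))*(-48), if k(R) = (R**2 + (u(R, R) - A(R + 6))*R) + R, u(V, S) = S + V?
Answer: 138240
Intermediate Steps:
A(U) = (1 + U)**2
k(R) = R + R**2 + R*(-(7 + R)**2 + 2*R) (k(R) = (R**2 + ((R + R) - (1 + (R + 6))**2)*R) + R = (R**2 + (2*R - (1 + (6 + R))**2)*R) + R = (R**2 + (2*R - (7 + R)**2)*R) + R = (R**2 + (-(7 + R)**2 + 2*R)*R) + R = (R**2 + R*(-(7 + R)**2 + 2*R)) + R = R + R**2 + R*(-(7 + R)**2 + 2*R))
(k(-8)*(-15))*(-48) = (-8*(1 - (7 - 8)**2 + 3*(-8))*(-15))*(-48) = (-8*(1 - 1*(-1)**2 - 24)*(-15))*(-48) = (-8*(1 - 1*1 - 24)*(-15))*(-48) = (-8*(1 - 1 - 24)*(-15))*(-48) = (-8*(-24)*(-15))*(-48) = (192*(-15))*(-48) = -2880*(-48) = 138240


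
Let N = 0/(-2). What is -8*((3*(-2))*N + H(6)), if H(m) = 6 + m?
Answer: -96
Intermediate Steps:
N = 0 (N = 0*(-½) = 0)
-8*((3*(-2))*N + H(6)) = -8*((3*(-2))*0 + (6 + 6)) = -8*(-6*0 + 12) = -8*(0 + 12) = -8*12 = -96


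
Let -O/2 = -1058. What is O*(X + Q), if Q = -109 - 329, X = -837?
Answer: -2697900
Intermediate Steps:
Q = -438
O = 2116 (O = -2*(-1058) = 2116)
O*(X + Q) = 2116*(-837 - 438) = 2116*(-1275) = -2697900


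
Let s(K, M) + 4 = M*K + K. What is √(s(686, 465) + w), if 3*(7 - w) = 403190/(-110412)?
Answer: √974290176789234/55206 ≈ 565.40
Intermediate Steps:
s(K, M) = -4 + K + K*M (s(K, M) = -4 + (M*K + K) = -4 + (K*M + K) = -4 + (K + K*M) = -4 + K + K*M)
w = 1360921/165618 (w = 7 - 403190/(3*(-110412)) = 7 - 403190*(-1)/(3*110412) = 7 - ⅓*(-201595/55206) = 7 + 201595/165618 = 1360921/165618 ≈ 8.2172)
√(s(686, 465) + w) = √((-4 + 686 + 686*465) + 1360921/165618) = √((-4 + 686 + 318990) + 1360921/165618) = √(319672 + 1360921/165618) = √(52944798217/165618) = √974290176789234/55206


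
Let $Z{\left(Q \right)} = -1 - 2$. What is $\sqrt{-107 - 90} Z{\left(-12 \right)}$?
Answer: $- 3 i \sqrt{197} \approx - 42.107 i$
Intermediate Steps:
$Z{\left(Q \right)} = -3$ ($Z{\left(Q \right)} = -1 - 2 = -3$)
$\sqrt{-107 - 90} Z{\left(-12 \right)} = \sqrt{-107 - 90} \left(-3\right) = \sqrt{-197} \left(-3\right) = i \sqrt{197} \left(-3\right) = - 3 i \sqrt{197}$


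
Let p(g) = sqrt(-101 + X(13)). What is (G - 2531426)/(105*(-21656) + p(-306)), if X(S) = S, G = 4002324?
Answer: -418080693030/646316281811 - 735449*I*sqrt(22)/1292632563622 ≈ -0.64687 - 2.6686e-6*I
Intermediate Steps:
p(g) = 2*I*sqrt(22) (p(g) = sqrt(-101 + 13) = sqrt(-88) = 2*I*sqrt(22))
(G - 2531426)/(105*(-21656) + p(-306)) = (4002324 - 2531426)/(105*(-21656) + 2*I*sqrt(22)) = 1470898/(-2273880 + 2*I*sqrt(22))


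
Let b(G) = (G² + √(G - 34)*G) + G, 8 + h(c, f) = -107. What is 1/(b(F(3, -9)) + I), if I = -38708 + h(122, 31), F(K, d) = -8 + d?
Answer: I/(-38551*I + 17*√51) ≈ -2.5939e-5 + 8.1688e-8*I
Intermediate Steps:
h(c, f) = -115 (h(c, f) = -8 - 107 = -115)
I = -38823 (I = -38708 - 115 = -38823)
b(G) = G + G² + G*√(-34 + G) (b(G) = (G² + √(-34 + G)*G) + G = (G² + G*√(-34 + G)) + G = G + G² + G*√(-34 + G))
1/(b(F(3, -9)) + I) = 1/((-8 - 9)*(1 + (-8 - 9) + √(-34 + (-8 - 9))) - 38823) = 1/(-17*(1 - 17 + √(-34 - 17)) - 38823) = 1/(-17*(1 - 17 + √(-51)) - 38823) = 1/(-17*(1 - 17 + I*√51) - 38823) = 1/(-17*(-16 + I*√51) - 38823) = 1/((272 - 17*I*√51) - 38823) = 1/(-38551 - 17*I*√51)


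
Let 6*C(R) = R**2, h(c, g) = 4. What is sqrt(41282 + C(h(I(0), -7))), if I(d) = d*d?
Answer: sqrt(371562)/3 ≈ 203.19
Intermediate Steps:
I(d) = d**2
C(R) = R**2/6
sqrt(41282 + C(h(I(0), -7))) = sqrt(41282 + (1/6)*4**2) = sqrt(41282 + (1/6)*16) = sqrt(41282 + 8/3) = sqrt(123854/3) = sqrt(371562)/3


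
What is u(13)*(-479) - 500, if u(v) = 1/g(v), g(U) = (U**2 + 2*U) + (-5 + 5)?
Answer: -97979/195 ≈ -502.46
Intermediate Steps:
g(U) = U**2 + 2*U (g(U) = (U**2 + 2*U) + 0 = U**2 + 2*U)
u(v) = 1/(v*(2 + v))
u(13)*(-479) - 500 = (1/(13*(2 + 13)))*(-479) - 500 = ((1/13)/15)*(-479) - 500 = ((1/13)*(1/15))*(-479) - 500 = (1/195)*(-479) - 500 = -479/195 - 500 = -97979/195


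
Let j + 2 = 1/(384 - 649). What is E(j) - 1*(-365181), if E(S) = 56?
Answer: 365237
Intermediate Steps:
j = -531/265 (j = -2 + 1/(384 - 649) = -2 + 1/(-265) = -2 - 1/265 = -531/265 ≈ -2.0038)
E(j) - 1*(-365181) = 56 - 1*(-365181) = 56 + 365181 = 365237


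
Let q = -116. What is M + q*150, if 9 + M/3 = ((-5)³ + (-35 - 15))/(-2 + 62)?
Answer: -69743/4 ≈ -17436.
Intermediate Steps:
M = -143/4 (M = -27 + 3*(((-5)³ + (-35 - 15))/(-2 + 62)) = -27 + 3*((-125 - 50)/60) = -27 + 3*(-175*1/60) = -27 + 3*(-35/12) = -27 - 35/4 = -143/4 ≈ -35.750)
M + q*150 = -143/4 - 116*150 = -143/4 - 17400 = -69743/4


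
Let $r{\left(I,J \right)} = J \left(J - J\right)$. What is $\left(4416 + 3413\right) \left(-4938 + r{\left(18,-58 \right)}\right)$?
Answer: $-38659602$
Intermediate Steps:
$r{\left(I,J \right)} = 0$ ($r{\left(I,J \right)} = J 0 = 0$)
$\left(4416 + 3413\right) \left(-4938 + r{\left(18,-58 \right)}\right) = \left(4416 + 3413\right) \left(-4938 + 0\right) = 7829 \left(-4938\right) = -38659602$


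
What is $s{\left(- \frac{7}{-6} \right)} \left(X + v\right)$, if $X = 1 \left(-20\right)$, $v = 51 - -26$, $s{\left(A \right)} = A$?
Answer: $\frac{133}{2} \approx 66.5$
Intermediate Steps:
$v = 77$ ($v = 51 + 26 = 77$)
$X = -20$
$s{\left(- \frac{7}{-6} \right)} \left(X + v\right) = - \frac{7}{-6} \left(-20 + 77\right) = \left(-7\right) \left(- \frac{1}{6}\right) 57 = \frac{7}{6} \cdot 57 = \frac{133}{2}$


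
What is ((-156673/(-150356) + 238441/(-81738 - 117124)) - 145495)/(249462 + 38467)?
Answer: -2175159499065255/4304552208200044 ≈ -0.50532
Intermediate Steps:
((-156673/(-150356) + 238441/(-81738 - 117124)) - 145495)/(249462 + 38467) = ((-156673*(-1/150356) + 238441/(-198862)) - 145495)/287929 = ((156673/150356 + 238441*(-1/198862)) - 145495)*(1/287929) = ((156673/150356 - 238441/198862) - 145495)*(1/287929) = (-2347364435/14950047436 - 145495)*(1/287929) = -2175159499065255/14950047436*1/287929 = -2175159499065255/4304552208200044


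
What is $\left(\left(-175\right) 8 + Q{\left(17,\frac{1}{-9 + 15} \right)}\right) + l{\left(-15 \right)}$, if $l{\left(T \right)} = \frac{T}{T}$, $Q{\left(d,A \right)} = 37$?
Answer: $-1362$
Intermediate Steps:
$l{\left(T \right)} = 1$
$\left(\left(-175\right) 8 + Q{\left(17,\frac{1}{-9 + 15} \right)}\right) + l{\left(-15 \right)} = \left(\left(-175\right) 8 + 37\right) + 1 = \left(-1400 + 37\right) + 1 = -1363 + 1 = -1362$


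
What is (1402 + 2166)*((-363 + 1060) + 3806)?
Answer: 16066704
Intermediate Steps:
(1402 + 2166)*((-363 + 1060) + 3806) = 3568*(697 + 3806) = 3568*4503 = 16066704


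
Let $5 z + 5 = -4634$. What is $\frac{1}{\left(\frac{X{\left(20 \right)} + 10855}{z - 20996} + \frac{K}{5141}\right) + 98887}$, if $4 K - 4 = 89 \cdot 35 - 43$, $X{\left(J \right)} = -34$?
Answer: $\frac{563551279}{55727701469679} \approx 1.0113 \cdot 10^{-5}$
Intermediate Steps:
$z = - \frac{4639}{5}$ ($z = -1 + \frac{1}{5} \left(-4634\right) = -1 - \frac{4634}{5} = - \frac{4639}{5} \approx -927.8$)
$K = 769$ ($K = 1 + \frac{89 \cdot 35 - 43}{4} = 1 + \frac{3115 - 43}{4} = 1 + \frac{1}{4} \cdot 3072 = 1 + 768 = 769$)
$\frac{1}{\left(\frac{X{\left(20 \right)} + 10855}{z - 20996} + \frac{K}{5141}\right) + 98887} = \frac{1}{\left(\frac{-34 + 10855}{- \frac{4639}{5} - 20996} + \frac{769}{5141}\right) + 98887} = \frac{1}{\left(\frac{10821}{- \frac{109619}{5}} + 769 \cdot \frac{1}{5141}\right) + 98887} = \frac{1}{\left(10821 \left(- \frac{5}{109619}\right) + \frac{769}{5141}\right) + 98887} = \frac{1}{\left(- \frac{54105}{109619} + \frac{769}{5141}\right) + 98887} = \frac{1}{- \frac{193856794}{563551279} + 98887} = \frac{1}{\frac{55727701469679}{563551279}} = \frac{563551279}{55727701469679}$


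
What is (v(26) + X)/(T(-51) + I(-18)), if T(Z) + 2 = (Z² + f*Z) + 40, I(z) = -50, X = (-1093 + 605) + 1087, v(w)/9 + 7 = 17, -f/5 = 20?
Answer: 689/7689 ≈ 0.089609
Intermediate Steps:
f = -100 (f = -5*20 = -100)
v(w) = 90 (v(w) = -63 + 9*17 = -63 + 153 = 90)
X = 599 (X = -488 + 1087 = 599)
T(Z) = 38 + Z² - 100*Z (T(Z) = -2 + ((Z² - 100*Z) + 40) = -2 + (40 + Z² - 100*Z) = 38 + Z² - 100*Z)
(v(26) + X)/(T(-51) + I(-18)) = (90 + 599)/((38 + (-51)² - 100*(-51)) - 50) = 689/((38 + 2601 + 5100) - 50) = 689/(7739 - 50) = 689/7689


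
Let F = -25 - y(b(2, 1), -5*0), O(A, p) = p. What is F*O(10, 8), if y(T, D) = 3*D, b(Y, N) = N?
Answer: -200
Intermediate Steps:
F = -25 (F = -25 - 3*(-5*0) = -25 - 3*0 = -25 - 1*0 = -25 + 0 = -25)
F*O(10, 8) = -25*8 = -200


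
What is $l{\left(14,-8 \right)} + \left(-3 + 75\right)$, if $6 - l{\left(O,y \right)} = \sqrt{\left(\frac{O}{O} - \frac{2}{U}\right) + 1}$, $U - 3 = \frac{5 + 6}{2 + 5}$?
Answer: $\frac{307}{4} \approx 76.75$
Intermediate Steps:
$U = \frac{32}{7}$ ($U = 3 + \frac{5 + 6}{2 + 5} = 3 + \frac{11}{7} = \frac{32}{7} \approx 4.5714$)
$l{\left(O,y \right)} = \frac{19}{4}$ ($l{\left(O,y \right)} = 6 - \sqrt{\left(\frac{O}{O} - \frac{2}{\frac{32}{7}}\right) + 1} = 6 - \sqrt{\left(1 - \frac{7}{16}\right) + 1} = 6 - \sqrt{\frac{9}{16} + 1} = 6 - \sqrt{\frac{25}{16}} = 6 - \frac{5}{4} = \frac{19}{4}$)
$l{\left(14,-8 \right)} + \left(-3 + 75\right) = \frac{19}{4} + \left(-3 + 75\right) = \frac{19}{4} + 72 = \frac{307}{4}$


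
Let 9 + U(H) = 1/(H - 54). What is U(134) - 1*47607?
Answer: -3809279/80 ≈ -47616.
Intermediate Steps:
U(H) = -9 + 1/(-54 + H) (U(H) = -9 + 1/(H - 54) = -9 + 1/(-54 + H))
U(134) - 1*47607 = (487 - 9*134)/(-54 + 134) - 1*47607 = (487 - 1206)/80 - 47607 = (1/80)*(-719) - 47607 = -719/80 - 47607 = -3809279/80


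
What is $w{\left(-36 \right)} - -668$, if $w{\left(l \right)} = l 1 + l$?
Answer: $596$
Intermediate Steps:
$w{\left(l \right)} = 2 l$ ($w{\left(l \right)} = l + l = 2 l$)
$w{\left(-36 \right)} - -668 = 2 \left(-36\right) - -668 = -72 + 668 = 596$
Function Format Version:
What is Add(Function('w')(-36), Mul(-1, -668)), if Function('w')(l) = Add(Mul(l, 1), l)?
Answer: 596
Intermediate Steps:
Function('w')(l) = Mul(2, l) (Function('w')(l) = Add(l, l) = Mul(2, l))
Add(Function('w')(-36), Mul(-1, -668)) = Add(Mul(2, -36), Mul(-1, -668)) = Add(-72, 668) = 596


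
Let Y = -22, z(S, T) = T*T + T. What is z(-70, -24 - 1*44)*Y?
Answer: -100232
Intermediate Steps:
z(S, T) = T + T² (z(S, T) = T² + T = T + T²)
z(-70, -24 - 1*44)*Y = ((-24 - 1*44)*(1 + (-24 - 1*44)))*(-22) = ((-24 - 44)*(1 + (-24 - 44)))*(-22) = -68*(1 - 68)*(-22) = -68*(-67)*(-22) = 4556*(-22) = -100232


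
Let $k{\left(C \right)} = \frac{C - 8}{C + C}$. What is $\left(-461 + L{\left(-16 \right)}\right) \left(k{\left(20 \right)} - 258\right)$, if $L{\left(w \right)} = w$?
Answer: $\frac{1229229}{10} \approx 1.2292 \cdot 10^{5}$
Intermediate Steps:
$k{\left(C \right)} = \frac{-8 + C}{2 C}$
$\left(-461 + L{\left(-16 \right)}\right) \left(k{\left(20 \right)} - 258\right) = \left(-461 - 16\right) \left(\frac{-8 + 20}{2 \cdot 20} - 258\right) = - 477 \left(\frac{1}{2} \cdot \frac{1}{20} \cdot 12 - 258\right) = - 477 \left(\frac{3}{10} - 258\right) = \left(-477\right) \left(- \frac{2577}{10}\right) = \frac{1229229}{10}$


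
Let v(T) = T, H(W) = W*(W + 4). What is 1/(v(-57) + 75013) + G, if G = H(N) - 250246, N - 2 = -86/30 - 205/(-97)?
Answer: -39708929673069719/158683725900 ≈ -2.5024e+5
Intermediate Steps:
N = 1814/1455 (N = 2 + (-86/30 - 205/(-97)) = 2 + (-86*1/30 - 205*(-1/97)) = 2 + (-43/15 + 205/97) = 2 - 1096/1455 = 1814/1455 ≈ 1.2467)
H(W) = W*(4 + W)
G = -529763190074/2117025 (G = 1814*(4 + 1814/1455)/1455 - 250246 = (1814/1455)*(7634/1455) - 250246 = 13848076/2117025 - 250246 = -529763190074/2117025 ≈ -2.5024e+5)
1/(v(-57) + 75013) + G = 1/(-57 + 75013) - 529763190074/2117025 = 1/74956 - 529763190074/2117025 = -39708929673069719/158683725900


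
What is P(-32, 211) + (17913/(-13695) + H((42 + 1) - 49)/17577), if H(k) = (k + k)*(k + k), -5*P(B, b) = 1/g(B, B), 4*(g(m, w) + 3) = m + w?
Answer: -218395048/169393455 ≈ -1.2893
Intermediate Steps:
g(m, w) = -3 + m/4 + w/4 (g(m, w) = -3 + (m + w)/4 = -3 + (m/4 + w/4) = -3 + m/4 + w/4)
P(B, b) = -1/(5*(-3 + B/2)) (P(B, b) = -1/(5*(-3 + B/4 + B/4)) = -1/(5*(-3 + B/2)))
H(k) = 4*k² (H(k) = (2*k)*(2*k) = 4*k²)
P(-32, 211) + (17913/(-13695) + H((42 + 1) - 49)/17577) = -2/(-30 + 5*(-32)) + (17913/(-13695) + (4*((42 + 1) - 49)²)/17577) = -2/(-30 - 160) + (17913*(-1/13695) + (4*(43 - 49)²)*(1/17577)) = -2/(-190) + (-5971/4565 + (4*(-6)²)*(1/17577)) = -2*(-1/190) + (-5971/4565 + (4*36)*(1/17577)) = 1/95 + (-5971/4565 + 144*(1/17577)) = 1/95 + (-5971/4565 + 16/1953) = 1/95 - 11588323/8915445 = -218395048/169393455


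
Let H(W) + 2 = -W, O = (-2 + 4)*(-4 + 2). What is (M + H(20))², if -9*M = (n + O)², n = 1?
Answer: 529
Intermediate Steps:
O = -4 (O = 2*(-2) = -4)
H(W) = -2 - W
M = -1 (M = -(1 - 4)²/9 = -⅑*(-3)² = -⅑*9 = -1)
(M + H(20))² = (-1 + (-2 - 1*20))² = (-1 + (-2 - 20))² = (-1 - 22)² = (-23)² = 529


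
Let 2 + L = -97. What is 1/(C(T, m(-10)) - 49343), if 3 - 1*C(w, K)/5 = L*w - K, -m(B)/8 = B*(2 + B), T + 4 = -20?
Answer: -1/64408 ≈ -1.5526e-5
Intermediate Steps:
T = -24 (T = -4 - 20 = -24)
L = -99 (L = -2 - 97 = -99)
m(B) = -8*B*(2 + B)
C(w, K) = 15 + 5*K + 495*w (C(w, K) = 15 - 5*(-99*w - K) = 15 - 5*(-K - 99*w) = 15 + (5*K + 495*w) = 15 + 5*K + 495*w)
1/(C(T, m(-10)) - 49343) = 1/((15 + 5*(-8*(-10)*(2 - 10)) + 495*(-24)) - 49343) = 1/((15 + 5*(-8*(-10)*(-8)) - 11880) - 49343) = 1/((15 + 5*(-640) - 11880) - 49343) = 1/((15 - 3200 - 11880) - 49343) = 1/(-15065 - 49343) = 1/(-64408) = -1/64408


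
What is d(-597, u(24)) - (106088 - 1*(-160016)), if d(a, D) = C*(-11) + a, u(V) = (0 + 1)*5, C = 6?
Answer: -266767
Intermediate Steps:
u(V) = 5 (u(V) = 1*5 = 5)
d(a, D) = -66 + a (d(a, D) = 6*(-11) + a = -66 + a)
d(-597, u(24)) - (106088 - 1*(-160016)) = (-66 - 597) - (106088 - 1*(-160016)) = -663 - (106088 + 160016) = -663 - 1*266104 = -663 - 266104 = -266767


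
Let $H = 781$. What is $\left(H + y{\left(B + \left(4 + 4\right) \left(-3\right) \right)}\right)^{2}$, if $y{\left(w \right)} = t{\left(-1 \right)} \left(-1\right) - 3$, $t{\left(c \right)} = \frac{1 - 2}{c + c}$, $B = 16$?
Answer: $\frac{2418025}{4} \approx 6.0451 \cdot 10^{5}$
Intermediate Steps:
$t{\left(c \right)} = - \frac{1}{2 c}$
$y{\left(w \right)} = - \frac{7}{2}$ ($y{\left(w \right)} = - \frac{1}{2 \left(-1\right)} \left(-1\right) - 3 = \left(- \frac{1}{2}\right) \left(-1\right) \left(-1\right) - 3 = \frac{1}{2} \left(-1\right) - 3 = - \frac{1}{2} - 3 = - \frac{7}{2}$)
$\left(H + y{\left(B + \left(4 + 4\right) \left(-3\right) \right)}\right)^{2} = \left(781 - \frac{7}{2}\right)^{2} = \left(\frac{1555}{2}\right)^{2} = \frac{2418025}{4}$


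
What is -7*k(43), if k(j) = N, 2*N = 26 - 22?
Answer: -14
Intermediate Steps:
N = 2 (N = (26 - 22)/2 = (½)*4 = 2)
k(j) = 2
-7*k(43) = -7*2 = -14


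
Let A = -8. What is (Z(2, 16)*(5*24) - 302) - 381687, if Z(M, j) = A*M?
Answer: -383909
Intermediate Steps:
Z(M, j) = -8*M
(Z(2, 16)*(5*24) - 302) - 381687 = ((-8*2)*(5*24) - 302) - 381687 = (-16*120 - 302) - 381687 = (-1920 - 302) - 381687 = -2222 - 381687 = -383909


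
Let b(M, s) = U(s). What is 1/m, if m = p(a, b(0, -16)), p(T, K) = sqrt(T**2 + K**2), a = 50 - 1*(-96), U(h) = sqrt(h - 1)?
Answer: sqrt(59)/1121 ≈ 0.0068520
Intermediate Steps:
U(h) = sqrt(-1 + h)
b(M, s) = sqrt(-1 + s)
a = 146 (a = 50 + 96 = 146)
p(T, K) = sqrt(K**2 + T**2)
m = 19*sqrt(59) (m = sqrt((sqrt(-1 - 16))**2 + 146**2) = sqrt((sqrt(-17))**2 + 21316) = sqrt((I*sqrt(17))**2 + 21316) = sqrt(-17 + 21316) = sqrt(21299) = 19*sqrt(59) ≈ 145.94)
1/m = 1/(19*sqrt(59)) = sqrt(59)/1121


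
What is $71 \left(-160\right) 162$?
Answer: $-1840320$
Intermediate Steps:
$71 \left(-160\right) 162 = \left(-11360\right) 162 = -1840320$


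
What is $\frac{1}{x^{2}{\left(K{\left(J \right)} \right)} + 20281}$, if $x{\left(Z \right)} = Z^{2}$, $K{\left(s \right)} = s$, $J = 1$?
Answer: $\frac{1}{20282} \approx 4.9305 \cdot 10^{-5}$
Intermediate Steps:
$\frac{1}{x^{2}{\left(K{\left(J \right)} \right)} + 20281} = \frac{1}{\left(1^{2}\right)^{2} + 20281} = \frac{1}{1^{2} + 20281} = \frac{1}{1 + 20281} = \frac{1}{20282}$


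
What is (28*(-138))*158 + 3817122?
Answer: 3206610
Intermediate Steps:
(28*(-138))*158 + 3817122 = -3864*158 + 3817122 = -610512 + 3817122 = 3206610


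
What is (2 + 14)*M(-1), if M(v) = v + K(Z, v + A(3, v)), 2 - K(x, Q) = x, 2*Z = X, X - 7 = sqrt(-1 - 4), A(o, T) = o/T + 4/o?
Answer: -40 - 8*I*sqrt(5) ≈ -40.0 - 17.889*I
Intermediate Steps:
A(o, T) = 4/o + o/T
X = 7 + I*sqrt(5) (X = 7 + sqrt(-1 - 4) = 7 + sqrt(-5) = 7 + I*sqrt(5) ≈ 7.0 + 2.2361*I)
Z = 7/2 + I*sqrt(5)/2 (Z = (7 + I*sqrt(5))/2 = 7/2 + I*sqrt(5)/2 ≈ 3.5 + 1.118*I)
K(x, Q) = 2 - x
M(v) = -3/2 + v - I*sqrt(5)/2 (M(v) = v + (2 - (7/2 + I*sqrt(5)/2)) = v + (2 + (-7/2 - I*sqrt(5)/2)) = v + (-3/2 - I*sqrt(5)/2) = -3/2 + v - I*sqrt(5)/2)
(2 + 14)*M(-1) = (2 + 14)*(-3/2 - 1 - I*sqrt(5)/2) = 16*(-5/2 - I*sqrt(5)/2) = -40 - 8*I*sqrt(5)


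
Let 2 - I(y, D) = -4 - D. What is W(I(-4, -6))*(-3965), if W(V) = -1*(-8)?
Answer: -31720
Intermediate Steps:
I(y, D) = 6 + D (I(y, D) = 2 - (-4 - D) = 2 + (4 + D) = 6 + D)
W(V) = 8
W(I(-4, -6))*(-3965) = 8*(-3965) = -31720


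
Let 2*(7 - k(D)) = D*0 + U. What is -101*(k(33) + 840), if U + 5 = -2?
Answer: -171801/2 ≈ -85901.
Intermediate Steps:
U = -7 (U = -5 - 2 = -7)
k(D) = 21/2 (k(D) = 7 - (D*0 - 7)/2 = 7 - (0 - 7)/2 = 7 - ½*(-7) = 7 + 7/2 = 21/2)
-101*(k(33) + 840) = -101*(21/2 + 840) = -101*1701/2 = -171801/2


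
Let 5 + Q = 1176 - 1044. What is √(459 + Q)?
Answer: √586 ≈ 24.207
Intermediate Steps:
Q = 127 (Q = -5 + (1176 - 1044) = -5 + 132 = 127)
√(459 + Q) = √(459 + 127) = √586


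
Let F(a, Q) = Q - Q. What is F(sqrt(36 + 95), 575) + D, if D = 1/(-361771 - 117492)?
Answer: -1/479263 ≈ -2.0865e-6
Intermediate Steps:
F(a, Q) = 0
D = -1/479263 (D = 1/(-479263) = -1/479263 ≈ -2.0865e-6)
F(sqrt(36 + 95), 575) + D = 0 - 1/479263 = -1/479263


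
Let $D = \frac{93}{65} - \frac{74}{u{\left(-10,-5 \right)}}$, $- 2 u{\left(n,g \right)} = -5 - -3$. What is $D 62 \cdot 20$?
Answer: $- \frac{1169816}{13} \approx -89986.0$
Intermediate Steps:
$u{\left(n,g \right)} = 1$ ($u{\left(n,g \right)} = - \frac{-5 - -3}{2} = - \frac{-5 + 3}{2} = \left(- \frac{1}{2}\right) \left(-2\right) = 1$)
$D = - \frac{4717}{65}$ ($D = \frac{93}{65} - \frac{74}{1} = 93 \cdot \frac{1}{65} - 74 = \frac{93}{65} - 74 = - \frac{4717}{65} \approx -72.569$)
$D 62 \cdot 20 = \left(- \frac{4717}{65}\right) 62 \cdot 20 = \left(- \frac{292454}{65}\right) 20 = - \frac{1169816}{13}$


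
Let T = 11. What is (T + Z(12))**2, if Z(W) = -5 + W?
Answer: 324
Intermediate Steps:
(T + Z(12))**2 = (11 + (-5 + 12))**2 = (11 + 7)**2 = 18**2 = 324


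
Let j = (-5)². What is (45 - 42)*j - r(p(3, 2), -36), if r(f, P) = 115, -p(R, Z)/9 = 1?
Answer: -40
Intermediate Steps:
p(R, Z) = -9 (p(R, Z) = -9*1 = -9)
j = 25
(45 - 42)*j - r(p(3, 2), -36) = (45 - 42)*25 - 1*115 = 3*25 - 115 = 75 - 115 = -40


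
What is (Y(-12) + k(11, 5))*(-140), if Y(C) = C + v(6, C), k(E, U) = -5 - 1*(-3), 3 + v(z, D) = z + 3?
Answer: 1120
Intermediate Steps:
v(z, D) = z (v(z, D) = -3 + (z + 3) = -3 + (3 + z) = z)
k(E, U) = -2 (k(E, U) = -5 + 3 = -2)
Y(C) = 6 + C (Y(C) = C + 6 = 6 + C)
(Y(-12) + k(11, 5))*(-140) = ((6 - 12) - 2)*(-140) = (-6 - 2)*(-140) = -8*(-140) = 1120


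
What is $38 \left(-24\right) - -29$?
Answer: $-883$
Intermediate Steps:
$38 \left(-24\right) - -29 = -912 + 29 = -883$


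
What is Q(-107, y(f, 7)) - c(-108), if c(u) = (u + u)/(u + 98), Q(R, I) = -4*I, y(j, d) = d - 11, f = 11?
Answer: -28/5 ≈ -5.6000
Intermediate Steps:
y(j, d) = -11 + d
c(u) = 2*u/(98 + u) (c(u) = (2*u)/(98 + u) = 2*u/(98 + u))
Q(-107, y(f, 7)) - c(-108) = -4*(-11 + 7) - 2*(-108)/(98 - 108) = -4*(-4) - 2*(-108)/(-10) = 16 - 2*(-108)*(-1)/10 = 16 - 1*108/5 = 16 - 108/5 = -28/5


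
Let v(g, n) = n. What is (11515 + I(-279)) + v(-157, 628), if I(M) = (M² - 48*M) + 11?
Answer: 103387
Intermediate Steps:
I(M) = 11 + M² - 48*M
(11515 + I(-279)) + v(-157, 628) = (11515 + (11 + (-279)² - 48*(-279))) + 628 = (11515 + (11 + 77841 + 13392)) + 628 = (11515 + 91244) + 628 = 102759 + 628 = 103387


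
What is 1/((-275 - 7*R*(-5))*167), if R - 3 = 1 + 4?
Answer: 1/835 ≈ 0.0011976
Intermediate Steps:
R = 8 (R = 3 + (1 + 4) = 3 + 5 = 8)
1/((-275 - 7*R*(-5))*167) = 1/((-275 - 7*8*(-5))*167) = 1/((-275 - 56*(-5))*167) = 1/((-275 + 280)*167) = 1/(5*167) = 1/835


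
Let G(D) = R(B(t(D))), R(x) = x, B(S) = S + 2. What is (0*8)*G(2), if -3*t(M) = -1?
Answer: 0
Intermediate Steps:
t(M) = ⅓ (t(M) = -⅓*(-1) = ⅓)
B(S) = 2 + S
G(D) = 7/3 (G(D) = 2 + ⅓ = 7/3)
(0*8)*G(2) = (0*8)*(7/3) = 0*(7/3) = 0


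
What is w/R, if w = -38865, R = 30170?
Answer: -7773/6034 ≈ -1.2882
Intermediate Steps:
w/R = -38865/30170 = -38865*1/30170 = -7773/6034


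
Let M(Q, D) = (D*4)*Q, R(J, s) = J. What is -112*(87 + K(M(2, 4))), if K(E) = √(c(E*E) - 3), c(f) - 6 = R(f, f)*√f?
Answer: -9744 - 112*√32771 ≈ -30019.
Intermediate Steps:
M(Q, D) = 4*D*Q (M(Q, D) = (4*D)*Q = 4*D*Q)
c(f) = 6 + f^(3/2) (c(f) = 6 + f*√f = 6 + f^(3/2))
K(E) = √(3 + (E²)^(3/2)) (K(E) = √((6 + (E*E)^(3/2)) - 3) = √((6 + (E²)^(3/2)) - 3) = √(3 + (E²)^(3/2)))
-112*(87 + K(M(2, 4))) = -112*(87 + √(3 + (4*4*2)²*√((4*4*2)²))) = -112*(87 + √(3 + 32²*√(32²))) = -112*(87 + √(3 + 1024*√1024)) = -112*(87 + √(3 + 1024*32)) = -112*(87 + √(3 + 32768)) = -112*(87 + √32771) = -9744 - 112*√32771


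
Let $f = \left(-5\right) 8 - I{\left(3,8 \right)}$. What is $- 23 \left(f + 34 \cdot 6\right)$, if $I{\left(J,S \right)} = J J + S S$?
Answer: $-2093$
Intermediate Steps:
$I{\left(J,S \right)} = J^{2} + S^{2}$
$f = -113$ ($f = \left(-5\right) 8 - \left(3^{2} + 8^{2}\right) = -40 - \left(9 + 64\right) = -40 - 73 = -113$)
$- 23 \left(f + 34 \cdot 6\right) = - 23 \left(-113 + 34 \cdot 6\right) = - 23 \left(-113 + 204\right) = \left(-23\right) 91 = -2093$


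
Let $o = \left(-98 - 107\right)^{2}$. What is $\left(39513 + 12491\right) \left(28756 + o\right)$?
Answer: $3680895124$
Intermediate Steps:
$o = 42025$ ($o = \left(-205\right)^{2} = 42025$)
$\left(39513 + 12491\right) \left(28756 + o\right) = \left(39513 + 12491\right) \left(28756 + 42025\right) = 52004 \cdot 70781 = 3680895124$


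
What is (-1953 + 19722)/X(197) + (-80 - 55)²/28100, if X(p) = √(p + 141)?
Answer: 729/1124 + 17769*√2/26 ≈ 967.15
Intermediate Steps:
X(p) = √(141 + p)
(-1953 + 19722)/X(197) + (-80 - 55)²/28100 = (-1953 + 19722)/(√(141 + 197)) + (-80 - 55)²/28100 = 17769/(√338) + (-135)²*(1/28100) = 17769/((13*√2)) + 18225*(1/28100) = 17769*(√2/26) + 729/1124 = 17769*√2/26 + 729/1124 = 729/1124 + 17769*√2/26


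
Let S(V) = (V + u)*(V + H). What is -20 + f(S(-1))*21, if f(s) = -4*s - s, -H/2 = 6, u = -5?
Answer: -8210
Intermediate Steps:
H = -12 (H = -2*6 = -12)
S(V) = (-12 + V)*(-5 + V) (S(V) = (V - 5)*(V - 12) = (-5 + V)*(-12 + V) = (-12 + V)*(-5 + V))
f(s) = -5*s
-20 + f(S(-1))*21 = -20 - 5*(60 + (-1)**2 - 17*(-1))*21 = -20 - 5*(60 + 1 + 17)*21 = -20 - 5*78*21 = -20 - 390*21 = -20 - 8190 = -8210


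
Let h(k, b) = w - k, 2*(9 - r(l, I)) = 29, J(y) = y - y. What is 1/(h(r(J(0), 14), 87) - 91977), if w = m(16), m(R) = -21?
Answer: -2/183985 ≈ -1.0870e-5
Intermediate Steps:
J(y) = 0
r(l, I) = -11/2 (r(l, I) = 9 - 1/2*29 = 9 - 29/2 = -11/2)
w = -21
h(k, b) = -21 - k
1/(h(r(J(0), 14), 87) - 91977) = 1/((-21 - 1*(-11/2)) - 91977) = 1/((-21 + 11/2) - 91977) = 1/(-31/2 - 91977) = 1/(-183985/2) = -2/183985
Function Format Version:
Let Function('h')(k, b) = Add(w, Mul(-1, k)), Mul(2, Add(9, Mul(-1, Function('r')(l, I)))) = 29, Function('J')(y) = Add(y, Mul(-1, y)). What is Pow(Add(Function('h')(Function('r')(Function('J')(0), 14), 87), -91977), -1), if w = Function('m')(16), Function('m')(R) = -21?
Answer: Rational(-2, 183985) ≈ -1.0870e-5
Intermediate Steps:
Function('J')(y) = 0
Function('r')(l, I) = Rational(-11, 2) (Function('r')(l, I) = Add(9, Mul(Rational(-1, 2), 29)) = Add(9, Rational(-29, 2)) = Rational(-11, 2))
w = -21
Function('h')(k, b) = Add(-21, Mul(-1, k))
Pow(Add(Function('h')(Function('r')(Function('J')(0), 14), 87), -91977), -1) = Pow(Add(Add(-21, Mul(-1, Rational(-11, 2))), -91977), -1) = Pow(Add(Add(-21, Rational(11, 2)), -91977), -1) = Pow(Add(Rational(-31, 2), -91977), -1) = Pow(Rational(-183985, 2), -1) = Rational(-2, 183985)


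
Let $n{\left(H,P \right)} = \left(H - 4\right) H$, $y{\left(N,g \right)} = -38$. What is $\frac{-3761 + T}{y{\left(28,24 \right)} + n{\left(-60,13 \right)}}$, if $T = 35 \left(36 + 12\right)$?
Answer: $- \frac{2081}{3802} \approx -0.54734$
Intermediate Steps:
$T = 1680$ ($T = 35 \cdot 48 = 1680$)
$n{\left(H,P \right)} = H \left(-4 + H\right)$ ($n{\left(H,P \right)} = \left(-4 + H\right) H = H \left(-4 + H\right)$)
$\frac{-3761 + T}{y{\left(28,24 \right)} + n{\left(-60,13 \right)}} = \frac{-3761 + 1680}{-38 - 60 \left(-4 - 60\right)} = - \frac{2081}{-38 - -3840} = - \frac{2081}{-38 + 3840} = - \frac{2081}{3802}$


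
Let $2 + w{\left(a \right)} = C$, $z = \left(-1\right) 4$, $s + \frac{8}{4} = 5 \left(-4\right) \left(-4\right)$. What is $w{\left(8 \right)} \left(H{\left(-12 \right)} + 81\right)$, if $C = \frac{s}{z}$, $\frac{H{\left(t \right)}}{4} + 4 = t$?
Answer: $- \frac{731}{2} \approx -365.5$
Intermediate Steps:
$H{\left(t \right)} = -16 + 4 t$
$s = 78$ ($s = -2 + 5 \left(-4\right) \left(-4\right) = -2 - -80 = -2 + 80 = 78$)
$z = -4$
$C = - \frac{39}{2}$ ($C = \frac{78}{-4} = 78 \left(- \frac{1}{4}\right) = - \frac{39}{2} \approx -19.5$)
$w{\left(a \right)} = - \frac{43}{2}$ ($w{\left(a \right)} = -2 - \frac{39}{2} = - \frac{43}{2}$)
$w{\left(8 \right)} \left(H{\left(-12 \right)} + 81\right) = - \frac{43 \left(\left(-16 + 4 \left(-12\right)\right) + 81\right)}{2} = - \frac{43 \left(\left(-16 - 48\right) + 81\right)}{2} = - \frac{43 \left(-64 + 81\right)}{2} = \left(- \frac{43}{2}\right) 17 = - \frac{731}{2}$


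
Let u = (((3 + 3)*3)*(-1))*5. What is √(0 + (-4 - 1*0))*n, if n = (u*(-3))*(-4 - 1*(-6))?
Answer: 1080*I ≈ 1080.0*I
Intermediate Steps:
u = -90 (u = ((6*3)*(-1))*5 = (18*(-1))*5 = -18*5 = -90)
n = 540 (n = (-90*(-3))*(-4 - 1*(-6)) = 270*(-4 + 6) = 270*2 = 540)
√(0 + (-4 - 1*0))*n = √(0 + (-4 - 1*0))*540 = √(0 + (-4 + 0))*540 = √(0 - 4)*540 = √(-4)*540 = (2*I)*540 = 1080*I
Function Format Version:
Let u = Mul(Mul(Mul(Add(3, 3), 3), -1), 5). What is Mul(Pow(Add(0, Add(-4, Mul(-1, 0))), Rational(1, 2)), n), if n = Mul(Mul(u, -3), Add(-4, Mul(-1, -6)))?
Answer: Mul(1080, I) ≈ Mul(1080.0, I)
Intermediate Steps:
u = -90 (u = Mul(Mul(Mul(6, 3), -1), 5) = Mul(Mul(18, -1), 5) = Mul(-18, 5) = -90)
n = 540 (n = Mul(Mul(-90, -3), Add(-4, Mul(-1, -6))) = Mul(270, Add(-4, 6)) = Mul(270, 2) = 540)
Mul(Pow(Add(0, Add(-4, Mul(-1, 0))), Rational(1, 2)), n) = Mul(Pow(Add(0, Add(-4, Mul(-1, 0))), Rational(1, 2)), 540) = Mul(Pow(Add(0, Add(-4, 0)), Rational(1, 2)), 540) = Mul(Pow(Add(0, -4), Rational(1, 2)), 540) = Mul(Pow(-4, Rational(1, 2)), 540) = Mul(Mul(2, I), 540) = Mul(1080, I)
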